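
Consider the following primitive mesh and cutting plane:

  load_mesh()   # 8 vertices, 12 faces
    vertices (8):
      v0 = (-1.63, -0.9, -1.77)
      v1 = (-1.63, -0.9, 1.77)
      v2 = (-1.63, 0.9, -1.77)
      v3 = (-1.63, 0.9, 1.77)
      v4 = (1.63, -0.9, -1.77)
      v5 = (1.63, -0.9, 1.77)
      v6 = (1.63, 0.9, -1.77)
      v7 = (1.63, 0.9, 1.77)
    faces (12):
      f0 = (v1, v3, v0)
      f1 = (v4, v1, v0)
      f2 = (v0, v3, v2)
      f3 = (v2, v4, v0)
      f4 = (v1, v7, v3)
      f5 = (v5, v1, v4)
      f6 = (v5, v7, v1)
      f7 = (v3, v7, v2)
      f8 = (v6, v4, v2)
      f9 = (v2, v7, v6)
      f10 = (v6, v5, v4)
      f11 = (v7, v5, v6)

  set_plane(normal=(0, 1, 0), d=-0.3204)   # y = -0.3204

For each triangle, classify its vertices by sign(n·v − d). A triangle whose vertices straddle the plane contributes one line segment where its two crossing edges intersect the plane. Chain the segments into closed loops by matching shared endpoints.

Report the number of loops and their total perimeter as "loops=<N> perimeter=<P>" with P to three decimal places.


loops=1 perimeter=13.600

Straddling triangles (8 of 12):
  (v1,v3,v0) [-+-] → (-1.63, -0.3204, 1.77)–(-1.63, -0.3204, -0.63012)  len=2.4001
  (v0,v3,v2) [-++] → (-1.63, -0.3204, -0.63012)–(-1.63, -0.3204, -1.77)  len=1.1399
  (v2,v4,v0) [+--] → (0.58028, -0.3204, -1.77)–(-1.63, -0.3204, -1.77)  len=2.2103
  (v1,v7,v3) [-++] → (-0.58028, -0.3204, 1.77)–(-1.63, -0.3204, 1.77)  len=1.0497
  (v5,v7,v1) [-+-] → (1.63, -0.3204, 1.77)–(-0.58028, -0.3204, 1.77)  len=2.2103
  (v6,v4,v2) [+-+] → (1.63, -0.3204, -1.77)–(0.58028, -0.3204, -1.77)  len=1.0497
  (v6,v5,v4) [+--] → (1.63, -0.3204, 0.63012)–(1.63, -0.3204, -1.77)  len=2.4001
  (v7,v5,v6) [+-+] → (1.63, -0.3204, 1.77)–(1.63, -0.3204, 0.63012)  len=1.1399

Chained into 1 loop(s):
  loop 1: 8 segments, perimeter = 13.6000
Total perimeter = 13.600


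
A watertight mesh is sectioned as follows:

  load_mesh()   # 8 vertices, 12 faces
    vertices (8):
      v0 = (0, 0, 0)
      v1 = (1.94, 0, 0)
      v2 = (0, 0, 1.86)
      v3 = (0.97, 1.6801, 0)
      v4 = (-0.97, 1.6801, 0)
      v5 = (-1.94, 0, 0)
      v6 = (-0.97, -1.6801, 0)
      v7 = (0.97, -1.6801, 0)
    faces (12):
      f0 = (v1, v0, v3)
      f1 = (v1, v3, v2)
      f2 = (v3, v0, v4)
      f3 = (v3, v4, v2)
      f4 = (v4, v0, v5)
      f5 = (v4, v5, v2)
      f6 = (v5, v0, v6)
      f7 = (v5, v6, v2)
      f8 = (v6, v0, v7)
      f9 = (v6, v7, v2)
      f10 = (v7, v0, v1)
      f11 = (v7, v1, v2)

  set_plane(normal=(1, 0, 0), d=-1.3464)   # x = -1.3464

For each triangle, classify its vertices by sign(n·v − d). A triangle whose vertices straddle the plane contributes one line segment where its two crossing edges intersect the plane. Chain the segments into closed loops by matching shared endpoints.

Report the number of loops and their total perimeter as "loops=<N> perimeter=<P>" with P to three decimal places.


Straddling triangles (4 of 12):
  (v4,v0,v5) [++-] → (-1.3464, 0, 0)–(-1.3464, 1.02815, 0)  len=1.0282
  (v4,v5,v2) [+-+] → (-1.3464, 1.02815, 0)–(-1.3464, 0, 0.569122)  len=1.1752
  (v5,v0,v6) [-++] → (-1.3464, 0, 0)–(-1.3464, -1.02815, 0)  len=1.0282
  (v5,v6,v2) [-++] → (-1.3464, -1.02815, 0)–(-1.3464, 0, 0.569122)  len=1.1752

Chained into 1 loop(s):
  loop 1: 4 segments, perimeter = 4.4066
Total perimeter = 4.407

loops=1 perimeter=4.407


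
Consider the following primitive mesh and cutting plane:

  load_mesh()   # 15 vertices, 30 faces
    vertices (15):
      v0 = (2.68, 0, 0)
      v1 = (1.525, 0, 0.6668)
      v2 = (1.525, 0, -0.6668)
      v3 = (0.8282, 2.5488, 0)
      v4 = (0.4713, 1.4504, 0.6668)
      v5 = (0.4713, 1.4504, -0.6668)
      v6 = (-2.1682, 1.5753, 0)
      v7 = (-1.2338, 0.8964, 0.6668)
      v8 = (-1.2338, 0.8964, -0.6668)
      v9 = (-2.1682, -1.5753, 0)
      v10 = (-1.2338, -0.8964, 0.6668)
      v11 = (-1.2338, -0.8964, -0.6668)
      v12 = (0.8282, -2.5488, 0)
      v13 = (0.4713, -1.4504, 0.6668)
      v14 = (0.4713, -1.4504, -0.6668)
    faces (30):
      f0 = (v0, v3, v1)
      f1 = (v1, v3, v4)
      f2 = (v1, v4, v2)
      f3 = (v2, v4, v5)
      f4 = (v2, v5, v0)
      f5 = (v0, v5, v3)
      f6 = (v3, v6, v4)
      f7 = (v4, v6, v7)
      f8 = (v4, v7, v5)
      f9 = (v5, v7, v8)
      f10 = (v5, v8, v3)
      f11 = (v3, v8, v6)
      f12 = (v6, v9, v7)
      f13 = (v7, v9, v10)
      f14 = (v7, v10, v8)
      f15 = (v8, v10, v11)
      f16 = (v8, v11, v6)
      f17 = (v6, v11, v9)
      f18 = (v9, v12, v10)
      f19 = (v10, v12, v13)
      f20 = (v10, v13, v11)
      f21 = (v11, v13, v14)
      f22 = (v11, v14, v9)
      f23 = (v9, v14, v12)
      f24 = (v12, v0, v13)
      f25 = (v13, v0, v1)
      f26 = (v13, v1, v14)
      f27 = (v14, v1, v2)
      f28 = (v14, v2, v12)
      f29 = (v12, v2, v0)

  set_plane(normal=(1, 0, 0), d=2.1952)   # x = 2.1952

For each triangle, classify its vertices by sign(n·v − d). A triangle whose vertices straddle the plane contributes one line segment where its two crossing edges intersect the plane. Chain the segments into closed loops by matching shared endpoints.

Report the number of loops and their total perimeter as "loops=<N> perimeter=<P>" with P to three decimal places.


Straddling triangles (6 of 30):
  (v0,v3,v1) [+--] → (2.1952, 0.667274, 0)–(2.1952, 0, 0.279883)  len=0.7236
  (v2,v5,v0) [--+] → (2.1952, 0.318356, -0.14636)–(2.1952, 0, -0.279883)  len=0.3452
  (v0,v5,v3) [+--] → (2.1952, 0.318356, -0.14636)–(2.1952, 0.667274, 0)  len=0.3784
  (v12,v0,v13) [-+-] → (2.1952, -0.667274, 0)–(2.1952, -0.318356, 0.14636)  len=0.3784
  (v13,v0,v1) [-+-] → (2.1952, -0.318356, 0.14636)–(2.1952, 0, 0.279883)  len=0.3452
  (v12,v2,v0) [--+] → (2.1952, 0, -0.279883)–(2.1952, -0.667274, 0)  len=0.7236

Chained into 1 loop(s):
  loop 1: 6 segments, perimeter = 2.8944
Total perimeter = 2.894

loops=1 perimeter=2.894


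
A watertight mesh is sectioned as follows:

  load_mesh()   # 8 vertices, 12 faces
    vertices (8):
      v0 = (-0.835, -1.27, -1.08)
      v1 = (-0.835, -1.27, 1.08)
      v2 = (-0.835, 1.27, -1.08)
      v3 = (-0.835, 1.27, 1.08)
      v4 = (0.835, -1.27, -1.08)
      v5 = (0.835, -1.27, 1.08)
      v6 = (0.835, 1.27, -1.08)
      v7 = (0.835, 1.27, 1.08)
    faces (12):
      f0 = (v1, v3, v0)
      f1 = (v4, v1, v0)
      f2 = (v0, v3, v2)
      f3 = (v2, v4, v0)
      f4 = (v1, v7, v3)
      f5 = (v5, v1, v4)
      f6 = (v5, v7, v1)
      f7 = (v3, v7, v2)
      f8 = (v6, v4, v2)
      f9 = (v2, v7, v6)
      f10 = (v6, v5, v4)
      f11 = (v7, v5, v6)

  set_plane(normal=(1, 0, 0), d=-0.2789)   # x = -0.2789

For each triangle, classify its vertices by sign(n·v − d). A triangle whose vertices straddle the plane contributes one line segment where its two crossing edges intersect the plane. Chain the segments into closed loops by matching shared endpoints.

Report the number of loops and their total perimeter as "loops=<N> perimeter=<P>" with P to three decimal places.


Straddling triangles (8 of 12):
  (v4,v1,v0) [+--] → (-0.2789, -1.27, 0.360733)–(-0.2789, -1.27, -1.08)  len=1.4407
  (v2,v4,v0) [-+-] → (-0.2789, 0.424195, -1.08)–(-0.2789, -1.27, -1.08)  len=1.6942
  (v1,v7,v3) [-+-] → (-0.2789, -0.424195, 1.08)–(-0.2789, 1.27, 1.08)  len=1.6942
  (v5,v1,v4) [+-+] → (-0.2789, -1.27, 1.08)–(-0.2789, -1.27, 0.360733)  len=0.7193
  (v5,v7,v1) [++-] → (-0.2789, -0.424195, 1.08)–(-0.2789, -1.27, 1.08)  len=0.8458
  (v3,v7,v2) [-+-] → (-0.2789, 1.27, 1.08)–(-0.2789, 1.27, -0.360733)  len=1.4407
  (v6,v4,v2) [++-] → (-0.2789, 0.424195, -1.08)–(-0.2789, 1.27, -1.08)  len=0.8458
  (v2,v7,v6) [-++] → (-0.2789, 1.27, -0.360733)–(-0.2789, 1.27, -1.08)  len=0.7193

Chained into 1 loop(s):
  loop 1: 8 segments, perimeter = 9.4000
Total perimeter = 9.400

loops=1 perimeter=9.400


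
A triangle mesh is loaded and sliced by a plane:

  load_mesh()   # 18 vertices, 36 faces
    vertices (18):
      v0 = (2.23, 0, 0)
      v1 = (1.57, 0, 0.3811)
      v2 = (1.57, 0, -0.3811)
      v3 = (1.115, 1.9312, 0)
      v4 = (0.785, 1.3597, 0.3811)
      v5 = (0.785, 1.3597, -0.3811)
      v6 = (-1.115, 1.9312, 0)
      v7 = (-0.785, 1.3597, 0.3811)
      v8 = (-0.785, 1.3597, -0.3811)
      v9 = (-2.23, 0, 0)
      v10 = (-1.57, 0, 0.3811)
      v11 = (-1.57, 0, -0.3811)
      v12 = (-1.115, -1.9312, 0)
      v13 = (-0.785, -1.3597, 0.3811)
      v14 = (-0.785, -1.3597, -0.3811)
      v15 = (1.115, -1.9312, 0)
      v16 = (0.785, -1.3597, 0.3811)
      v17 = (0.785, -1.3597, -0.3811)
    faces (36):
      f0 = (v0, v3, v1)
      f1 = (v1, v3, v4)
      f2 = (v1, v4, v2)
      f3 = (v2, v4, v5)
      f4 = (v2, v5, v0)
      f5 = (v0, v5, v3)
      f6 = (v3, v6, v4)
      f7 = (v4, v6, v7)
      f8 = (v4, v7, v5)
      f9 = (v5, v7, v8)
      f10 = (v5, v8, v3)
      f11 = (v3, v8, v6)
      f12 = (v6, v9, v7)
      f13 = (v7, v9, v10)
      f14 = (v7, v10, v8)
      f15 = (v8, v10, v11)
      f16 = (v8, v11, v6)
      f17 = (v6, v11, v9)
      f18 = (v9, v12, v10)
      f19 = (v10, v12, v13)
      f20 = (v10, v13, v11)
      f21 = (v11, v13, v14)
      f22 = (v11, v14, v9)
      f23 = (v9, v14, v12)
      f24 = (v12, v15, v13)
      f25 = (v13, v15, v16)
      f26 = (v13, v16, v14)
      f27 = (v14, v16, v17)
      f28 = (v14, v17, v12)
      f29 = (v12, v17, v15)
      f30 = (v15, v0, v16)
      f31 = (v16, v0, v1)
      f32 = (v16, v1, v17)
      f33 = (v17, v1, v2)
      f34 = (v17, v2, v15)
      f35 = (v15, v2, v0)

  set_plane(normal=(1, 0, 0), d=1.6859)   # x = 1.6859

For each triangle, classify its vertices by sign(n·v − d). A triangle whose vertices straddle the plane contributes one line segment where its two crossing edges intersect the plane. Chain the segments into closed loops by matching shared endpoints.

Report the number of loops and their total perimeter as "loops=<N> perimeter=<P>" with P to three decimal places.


loops=1 perimeter=3.974

Straddling triangles (6 of 36):
  (v0,v3,v1) [+--] → (1.6859, 0.942391, 0)–(1.6859, 0, 0.314177)  len=0.9934
  (v2,v5,v0) [--+] → (1.6859, 0.511981, -0.143499)–(1.6859, 0, -0.314177)  len=0.5397
  (v0,v5,v3) [+--] → (1.6859, 0.511981, -0.143499)–(1.6859, 0.942391, 0)  len=0.4537
  (v15,v0,v16) [-+-] → (1.6859, -0.942391, 0)–(1.6859, -0.511981, 0.143499)  len=0.4537
  (v16,v0,v1) [-+-] → (1.6859, -0.511981, 0.143499)–(1.6859, 0, 0.314177)  len=0.5397
  (v15,v2,v0) [--+] → (1.6859, 0, -0.314177)–(1.6859, -0.942391, 0)  len=0.9934

Chained into 1 loop(s):
  loop 1: 6 segments, perimeter = 3.9735
Total perimeter = 3.974


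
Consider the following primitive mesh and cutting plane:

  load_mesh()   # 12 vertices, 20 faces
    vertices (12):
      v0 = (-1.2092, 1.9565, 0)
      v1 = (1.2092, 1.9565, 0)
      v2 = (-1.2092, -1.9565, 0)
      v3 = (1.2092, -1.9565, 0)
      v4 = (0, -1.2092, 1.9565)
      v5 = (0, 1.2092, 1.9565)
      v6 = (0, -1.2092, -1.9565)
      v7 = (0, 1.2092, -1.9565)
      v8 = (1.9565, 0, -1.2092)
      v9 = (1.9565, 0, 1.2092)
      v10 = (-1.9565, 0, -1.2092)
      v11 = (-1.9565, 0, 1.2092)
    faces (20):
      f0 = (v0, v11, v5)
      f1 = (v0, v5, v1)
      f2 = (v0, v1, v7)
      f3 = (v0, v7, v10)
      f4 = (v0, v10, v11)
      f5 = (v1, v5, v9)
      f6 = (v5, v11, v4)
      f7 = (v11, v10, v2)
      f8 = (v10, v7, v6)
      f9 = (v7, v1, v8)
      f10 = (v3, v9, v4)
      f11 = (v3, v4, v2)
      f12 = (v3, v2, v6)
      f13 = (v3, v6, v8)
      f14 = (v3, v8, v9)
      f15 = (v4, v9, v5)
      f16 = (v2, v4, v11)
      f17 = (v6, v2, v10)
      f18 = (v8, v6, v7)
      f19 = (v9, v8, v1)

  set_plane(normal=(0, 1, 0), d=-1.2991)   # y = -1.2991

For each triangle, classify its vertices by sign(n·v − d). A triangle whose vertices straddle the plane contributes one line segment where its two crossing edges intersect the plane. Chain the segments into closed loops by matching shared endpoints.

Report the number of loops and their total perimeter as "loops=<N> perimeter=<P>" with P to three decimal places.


loops=1 perimeter=9.645

Straddling triangles (8 of 20):
  (v11,v10,v2) [++-] → (-1.4603, -1.2991, -0.406301)–(-1.4603, -1.2991, 0.406301)  len=0.8126
  (v3,v9,v4) [-++] → (1.4603, -1.2991, 0.406301)–(0.145466, -1.2991, 1.72113)  len=1.8595
  (v3,v4,v2) [-+-] → (0.145466, -1.2991, 1.72113)–(-0.145466, -1.2991, 1.72113)  len=0.2909
  (v3,v2,v6) [--+] → (-0.145466, -1.2991, -1.72113)–(0.145466, -1.2991, -1.72113)  len=0.2909
  (v3,v6,v8) [-++] → (0.145466, -1.2991, -1.72113)–(1.4603, -1.2991, -0.406301)  len=1.8595
  (v3,v8,v9) [-++] → (1.4603, -1.2991, -0.406301)–(1.4603, -1.2991, 0.406301)  len=0.8126
  (v2,v4,v11) [-++] → (-0.145466, -1.2991, 1.72113)–(-1.4603, -1.2991, 0.406301)  len=1.8595
  (v6,v2,v10) [+-+] → (-0.145466, -1.2991, -1.72113)–(-1.4603, -1.2991, -0.406301)  len=1.8595

Chained into 1 loop(s):
  loop 1: 8 segments, perimeter = 9.6449
Total perimeter = 9.645


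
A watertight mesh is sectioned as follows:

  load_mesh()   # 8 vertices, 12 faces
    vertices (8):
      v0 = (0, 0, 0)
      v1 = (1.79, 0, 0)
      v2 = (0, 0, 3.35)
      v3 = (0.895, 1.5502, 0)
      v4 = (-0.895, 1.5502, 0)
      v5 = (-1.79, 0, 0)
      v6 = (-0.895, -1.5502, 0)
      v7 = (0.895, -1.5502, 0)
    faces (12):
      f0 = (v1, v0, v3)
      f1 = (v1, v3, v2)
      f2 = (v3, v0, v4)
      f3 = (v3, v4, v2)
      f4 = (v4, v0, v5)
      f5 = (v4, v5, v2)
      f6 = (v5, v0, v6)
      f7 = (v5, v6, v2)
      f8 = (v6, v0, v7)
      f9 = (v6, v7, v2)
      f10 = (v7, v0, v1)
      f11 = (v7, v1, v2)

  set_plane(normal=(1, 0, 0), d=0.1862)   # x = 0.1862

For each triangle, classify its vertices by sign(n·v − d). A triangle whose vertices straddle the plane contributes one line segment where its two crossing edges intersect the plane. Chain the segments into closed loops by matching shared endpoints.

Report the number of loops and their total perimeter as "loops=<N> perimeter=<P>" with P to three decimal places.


Straddling triangles (8 of 12):
  (v1,v0,v3) [+-+] → (0.1862, 0, 0)–(0.1862, 0.322511, 0)  len=0.3225
  (v1,v3,v2) [++-] → (0.1862, 0.322511, 2.65305)–(0.1862, 0, 3.00153)  len=0.4748
  (v3,v0,v4) [+--] → (0.1862, 0.322511, 0)–(0.1862, 1.5502, 0)  len=1.2277
  (v3,v4,v2) [+--] → (0.1862, 1.5502, 0)–(0.1862, 0.322511, 2.65305)  len=2.9233
  (v6,v0,v7) [--+] → (0.1862, -0.322511, 0)–(0.1862, -1.5502, 0)  len=1.2277
  (v6,v7,v2) [-+-] → (0.1862, -1.5502, 0)–(0.1862, -0.322511, 2.65305)  len=2.9233
  (v7,v0,v1) [+-+] → (0.1862, -0.322511, 0)–(0.1862, 0, 0)  len=0.3225
  (v7,v1,v2) [++-] → (0.1862, 0, 3.00153)–(0.1862, -0.322511, 2.65305)  len=0.4748

Chained into 1 loop(s):
  loop 1: 8 segments, perimeter = 9.8967
Total perimeter = 9.897

loops=1 perimeter=9.897


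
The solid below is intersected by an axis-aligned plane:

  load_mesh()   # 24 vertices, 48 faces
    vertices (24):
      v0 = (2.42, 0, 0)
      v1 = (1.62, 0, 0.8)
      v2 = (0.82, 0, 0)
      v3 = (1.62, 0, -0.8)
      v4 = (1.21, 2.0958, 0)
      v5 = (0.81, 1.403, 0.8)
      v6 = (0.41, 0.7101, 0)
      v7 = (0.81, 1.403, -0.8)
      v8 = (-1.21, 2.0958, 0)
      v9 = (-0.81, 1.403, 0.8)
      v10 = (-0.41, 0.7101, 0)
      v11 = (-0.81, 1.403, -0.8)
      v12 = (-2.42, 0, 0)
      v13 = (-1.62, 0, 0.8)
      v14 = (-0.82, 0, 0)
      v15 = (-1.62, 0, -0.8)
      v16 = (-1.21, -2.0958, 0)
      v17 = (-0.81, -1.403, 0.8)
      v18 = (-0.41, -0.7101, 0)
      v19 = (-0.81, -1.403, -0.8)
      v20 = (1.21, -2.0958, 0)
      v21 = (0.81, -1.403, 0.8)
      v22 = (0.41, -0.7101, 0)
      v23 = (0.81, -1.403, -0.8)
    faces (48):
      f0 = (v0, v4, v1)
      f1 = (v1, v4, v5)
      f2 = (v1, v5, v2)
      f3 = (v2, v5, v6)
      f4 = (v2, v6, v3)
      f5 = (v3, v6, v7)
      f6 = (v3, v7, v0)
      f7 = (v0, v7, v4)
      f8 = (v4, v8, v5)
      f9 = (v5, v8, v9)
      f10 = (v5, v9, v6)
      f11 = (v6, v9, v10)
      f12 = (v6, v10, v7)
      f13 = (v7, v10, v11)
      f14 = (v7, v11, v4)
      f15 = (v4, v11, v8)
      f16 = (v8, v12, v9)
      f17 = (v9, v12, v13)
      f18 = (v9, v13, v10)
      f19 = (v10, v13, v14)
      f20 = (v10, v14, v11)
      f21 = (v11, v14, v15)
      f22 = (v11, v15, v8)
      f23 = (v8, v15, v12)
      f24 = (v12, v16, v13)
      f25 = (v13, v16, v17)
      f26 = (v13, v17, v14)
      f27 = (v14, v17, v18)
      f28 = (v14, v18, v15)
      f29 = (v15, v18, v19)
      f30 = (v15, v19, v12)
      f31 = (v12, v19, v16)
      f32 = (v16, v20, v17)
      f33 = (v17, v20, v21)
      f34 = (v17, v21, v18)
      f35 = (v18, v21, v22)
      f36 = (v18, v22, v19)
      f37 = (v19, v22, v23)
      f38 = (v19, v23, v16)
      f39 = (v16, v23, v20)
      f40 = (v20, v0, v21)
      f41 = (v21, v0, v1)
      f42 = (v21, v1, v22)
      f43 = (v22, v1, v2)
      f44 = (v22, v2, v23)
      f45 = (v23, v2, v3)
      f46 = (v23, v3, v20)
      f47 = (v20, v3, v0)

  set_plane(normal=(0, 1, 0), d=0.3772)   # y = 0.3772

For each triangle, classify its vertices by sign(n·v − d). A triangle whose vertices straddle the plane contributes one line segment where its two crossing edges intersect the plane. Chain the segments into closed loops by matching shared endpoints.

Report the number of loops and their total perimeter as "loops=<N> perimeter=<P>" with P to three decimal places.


loops=2 perimeter=9.051

Straddling triangles (16 of 48):
  (v0,v4,v1) [-+-] → (2.20223, 0.3772, 0)–(1.54621, 0.3772, 0.656017)  len=0.9277
  (v1,v4,v5) [-++] → (1.54621, 0.3772, 0.656017)–(1.40223, 0.3772, 0.8)  len=0.2036
  (v1,v5,v2) [-+-] → (1.40223, 0.3772, 0.8)–(0.817311, 0.3772, 0.215082)  len=0.8272
  (v2,v5,v6) [-++] → (0.817311, 0.3772, 0.215082)–(0.602211, 0.3772, 0)  len=0.3042
  (v2,v6,v3) [-+-] → (0.602211, 0.3772, 0)–(0.977257, 0.3772, -0.375046)  len=0.5304
  (v3,v6,v7) [-++] → (0.977257, 0.3772, -0.375046)–(1.40223, 0.3772, -0.8)  len=0.6010
  (v3,v7,v0) [-+-] → (1.40223, 0.3772, -0.8)–(1.98715, 0.3772, -0.215082)  len=0.8272
  (v0,v7,v4) [-++] → (1.98715, 0.3772, -0.215082)–(2.20223, 0.3772, 0)  len=0.3042
  (v8,v12,v9) [+-+] → (-2.20223, 0.3772, 0)–(-1.98715, 0.3772, 0.215082)  len=0.3042
  (v9,v12,v13) [+--] → (-1.98715, 0.3772, 0.215082)–(-1.40223, 0.3772, 0.8)  len=0.8272
  (v9,v13,v10) [+-+] → (-1.40223, 0.3772, 0.8)–(-0.977257, 0.3772, 0.375046)  len=0.6010
  (v10,v13,v14) [+--] → (-0.977257, 0.3772, 0.375046)–(-0.602211, 0.3772, 0)  len=0.5304
  (v10,v14,v11) [+-+] → (-0.602211, 0.3772, 0)–(-0.817311, 0.3772, -0.215082)  len=0.3042
  (v11,v14,v15) [+--] → (-0.817311, 0.3772, -0.215082)–(-1.40223, 0.3772, -0.8)  len=0.8272
  (v11,v15,v8) [+-+] → (-1.40223, 0.3772, -0.8)–(-1.54621, 0.3772, -0.656017)  len=0.2036
  (v8,v15,v12) [+--] → (-1.54621, 0.3772, -0.656017)–(-2.20223, 0.3772, 0)  len=0.9277

Chained into 2 loop(s):
  loop 1: 8 segments, perimeter = 4.5255
  loop 2: 8 segments, perimeter = 4.5255
Total perimeter = 9.051


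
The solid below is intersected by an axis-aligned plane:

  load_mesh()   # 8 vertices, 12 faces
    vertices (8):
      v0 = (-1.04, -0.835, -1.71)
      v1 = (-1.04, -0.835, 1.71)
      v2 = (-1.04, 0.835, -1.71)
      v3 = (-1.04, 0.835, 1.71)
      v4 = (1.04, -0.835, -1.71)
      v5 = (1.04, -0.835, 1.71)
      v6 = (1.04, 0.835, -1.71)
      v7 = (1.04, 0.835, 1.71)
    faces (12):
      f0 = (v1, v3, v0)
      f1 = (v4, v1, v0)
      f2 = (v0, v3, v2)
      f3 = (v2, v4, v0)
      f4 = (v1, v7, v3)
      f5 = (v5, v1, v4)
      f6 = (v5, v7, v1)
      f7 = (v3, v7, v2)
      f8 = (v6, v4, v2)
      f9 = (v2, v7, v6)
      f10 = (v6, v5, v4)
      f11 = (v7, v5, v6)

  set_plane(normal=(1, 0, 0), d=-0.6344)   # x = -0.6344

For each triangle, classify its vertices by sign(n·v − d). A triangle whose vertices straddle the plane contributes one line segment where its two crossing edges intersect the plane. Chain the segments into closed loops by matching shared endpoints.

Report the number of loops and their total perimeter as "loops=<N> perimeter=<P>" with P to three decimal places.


loops=1 perimeter=10.180

Straddling triangles (8 of 12):
  (v4,v1,v0) [+--] → (-0.6344, -0.835, 1.0431)–(-0.6344, -0.835, -1.71)  len=2.7531
  (v2,v4,v0) [-+-] → (-0.6344, 0.50935, -1.71)–(-0.6344, -0.835, -1.71)  len=1.3443
  (v1,v7,v3) [-+-] → (-0.6344, -0.50935, 1.71)–(-0.6344, 0.835, 1.71)  len=1.3443
  (v5,v1,v4) [+-+] → (-0.6344, -0.835, 1.71)–(-0.6344, -0.835, 1.0431)  len=0.6669
  (v5,v7,v1) [++-] → (-0.6344, -0.50935, 1.71)–(-0.6344, -0.835, 1.71)  len=0.3256
  (v3,v7,v2) [-+-] → (-0.6344, 0.835, 1.71)–(-0.6344, 0.835, -1.0431)  len=2.7531
  (v6,v4,v2) [++-] → (-0.6344, 0.50935, -1.71)–(-0.6344, 0.835, -1.71)  len=0.3256
  (v2,v7,v6) [-++] → (-0.6344, 0.835, -1.0431)–(-0.6344, 0.835, -1.71)  len=0.6669

Chained into 1 loop(s):
  loop 1: 8 segments, perimeter = 10.1800
Total perimeter = 10.180


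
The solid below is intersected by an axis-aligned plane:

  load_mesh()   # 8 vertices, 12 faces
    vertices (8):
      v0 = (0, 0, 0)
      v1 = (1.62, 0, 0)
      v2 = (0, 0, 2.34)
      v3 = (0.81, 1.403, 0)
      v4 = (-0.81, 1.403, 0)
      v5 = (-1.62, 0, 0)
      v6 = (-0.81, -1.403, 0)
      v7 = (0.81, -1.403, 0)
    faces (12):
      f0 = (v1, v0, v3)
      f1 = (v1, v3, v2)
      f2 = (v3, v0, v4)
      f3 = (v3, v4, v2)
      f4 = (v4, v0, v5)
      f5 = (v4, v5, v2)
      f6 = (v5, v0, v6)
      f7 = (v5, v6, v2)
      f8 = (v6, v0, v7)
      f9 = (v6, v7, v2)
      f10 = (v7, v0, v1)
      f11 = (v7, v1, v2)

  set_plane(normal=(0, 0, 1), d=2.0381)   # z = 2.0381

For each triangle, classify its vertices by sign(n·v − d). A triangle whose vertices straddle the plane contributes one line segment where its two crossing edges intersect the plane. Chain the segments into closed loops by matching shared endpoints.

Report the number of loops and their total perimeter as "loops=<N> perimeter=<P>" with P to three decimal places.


Straddling triangles (6 of 12):
  (v1,v3,v2) [--+] → (0.104504, 0.181011, 2.0381)–(0.209008, 0, 2.0381)  len=0.2090
  (v3,v4,v2) [--+] → (-0.104504, 0.181011, 2.0381)–(0.104504, 0.181011, 2.0381)  len=0.2090
  (v4,v5,v2) [--+] → (-0.209008, 0, 2.0381)–(-0.104504, 0.181011, 2.0381)  len=0.2090
  (v5,v6,v2) [--+] → (-0.104504, -0.181011, 2.0381)–(-0.209008, 0, 2.0381)  len=0.2090
  (v6,v7,v2) [--+] → (0.104504, -0.181011, 2.0381)–(-0.104504, -0.181011, 2.0381)  len=0.2090
  (v7,v1,v2) [--+] → (0.209008, 0, 2.0381)–(0.104504, -0.181011, 2.0381)  len=0.2090

Chained into 1 loop(s):
  loop 1: 6 segments, perimeter = 1.2541
Total perimeter = 1.254

loops=1 perimeter=1.254


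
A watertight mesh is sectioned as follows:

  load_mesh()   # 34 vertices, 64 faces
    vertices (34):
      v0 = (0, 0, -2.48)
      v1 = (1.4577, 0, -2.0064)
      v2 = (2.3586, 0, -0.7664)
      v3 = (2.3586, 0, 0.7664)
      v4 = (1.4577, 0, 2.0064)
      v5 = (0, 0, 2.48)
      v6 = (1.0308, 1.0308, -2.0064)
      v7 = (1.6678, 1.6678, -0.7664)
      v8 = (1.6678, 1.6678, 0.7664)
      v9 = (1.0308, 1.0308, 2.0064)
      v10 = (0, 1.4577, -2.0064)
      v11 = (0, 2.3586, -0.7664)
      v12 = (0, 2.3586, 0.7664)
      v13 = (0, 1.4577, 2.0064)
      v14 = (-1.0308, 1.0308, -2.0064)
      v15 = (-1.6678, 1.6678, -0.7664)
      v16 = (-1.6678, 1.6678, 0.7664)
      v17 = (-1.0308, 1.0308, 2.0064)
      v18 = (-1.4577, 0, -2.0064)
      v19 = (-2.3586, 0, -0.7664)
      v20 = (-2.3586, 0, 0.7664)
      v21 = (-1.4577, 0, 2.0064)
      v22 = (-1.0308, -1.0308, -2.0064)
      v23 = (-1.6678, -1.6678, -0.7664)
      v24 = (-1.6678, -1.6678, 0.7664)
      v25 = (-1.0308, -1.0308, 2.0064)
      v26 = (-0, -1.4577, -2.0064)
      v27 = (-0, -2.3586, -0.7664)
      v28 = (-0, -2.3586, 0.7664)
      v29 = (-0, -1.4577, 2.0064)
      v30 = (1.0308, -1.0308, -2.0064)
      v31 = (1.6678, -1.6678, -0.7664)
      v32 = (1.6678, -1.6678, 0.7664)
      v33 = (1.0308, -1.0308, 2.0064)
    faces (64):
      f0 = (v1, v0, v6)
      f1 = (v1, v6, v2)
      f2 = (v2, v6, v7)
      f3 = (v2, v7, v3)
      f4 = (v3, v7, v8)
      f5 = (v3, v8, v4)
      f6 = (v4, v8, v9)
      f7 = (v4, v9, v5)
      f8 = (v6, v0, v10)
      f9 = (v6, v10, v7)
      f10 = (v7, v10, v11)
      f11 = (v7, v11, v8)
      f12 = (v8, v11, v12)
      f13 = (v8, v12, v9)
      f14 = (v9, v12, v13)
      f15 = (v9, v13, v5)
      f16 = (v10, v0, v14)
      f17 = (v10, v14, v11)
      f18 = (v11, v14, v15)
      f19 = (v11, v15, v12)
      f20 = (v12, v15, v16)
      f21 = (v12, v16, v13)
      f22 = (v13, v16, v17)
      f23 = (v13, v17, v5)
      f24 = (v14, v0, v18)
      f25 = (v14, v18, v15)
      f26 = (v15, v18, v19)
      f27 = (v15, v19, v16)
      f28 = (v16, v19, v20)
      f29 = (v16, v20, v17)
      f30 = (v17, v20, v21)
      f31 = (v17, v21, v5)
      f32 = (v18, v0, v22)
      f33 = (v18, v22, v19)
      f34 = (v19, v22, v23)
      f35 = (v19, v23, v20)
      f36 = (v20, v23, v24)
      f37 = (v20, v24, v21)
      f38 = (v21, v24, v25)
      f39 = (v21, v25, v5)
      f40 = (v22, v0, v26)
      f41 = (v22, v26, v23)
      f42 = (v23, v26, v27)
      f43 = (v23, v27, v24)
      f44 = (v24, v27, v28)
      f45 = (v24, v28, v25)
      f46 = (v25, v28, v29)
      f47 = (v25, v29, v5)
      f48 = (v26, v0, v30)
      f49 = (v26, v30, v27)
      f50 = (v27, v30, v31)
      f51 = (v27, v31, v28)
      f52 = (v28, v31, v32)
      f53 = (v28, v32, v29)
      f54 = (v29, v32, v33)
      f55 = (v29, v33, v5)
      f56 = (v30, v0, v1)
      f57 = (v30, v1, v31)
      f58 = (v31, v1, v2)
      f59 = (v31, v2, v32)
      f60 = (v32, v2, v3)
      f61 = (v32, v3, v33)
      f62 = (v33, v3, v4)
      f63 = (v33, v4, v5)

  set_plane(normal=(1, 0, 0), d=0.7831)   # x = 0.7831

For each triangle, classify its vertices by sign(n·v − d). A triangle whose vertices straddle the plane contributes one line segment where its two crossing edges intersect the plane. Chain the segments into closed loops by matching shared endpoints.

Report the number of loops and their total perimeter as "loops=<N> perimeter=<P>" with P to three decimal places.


Straddling triangles (20 of 64):
  (v1,v0,v6) [+-+] → (0.7831, 0, -2.22557)–(0.7831, 0.7831, -2.12021)  len=0.7902
  (v4,v9,v5) [++-] → (0.7831, 0.7831, 2.12021)–(0.7831, 0, 2.22557)  len=0.7902
  (v6,v0,v10) [+--] → (0.7831, 0.7831, -2.12021)–(0.7831, 1.13338, -2.0064)  len=0.3683
  (v6,v10,v7) [+-+] → (0.7831, 1.13338, -2.0064)–(0.7831, 1.55635, -1.42417)  len=0.7196
  (v7,v10,v11) [+--] → (0.7831, 1.55635, -1.42417)–(0.7831, 2.03424, -0.7664)  len=0.8130
  (v7,v11,v8) [+-+] → (0.7831, 2.03424, -0.7664)–(0.7831, 2.03424, -0.046688)  len=0.7197
  (v8,v11,v12) [+--] → (0.7831, 2.03424, -0.046688)–(0.7831, 2.03424, 0.7664)  len=0.8131
  (v8,v12,v9) [+-+] → (0.7831, 2.03424, 0.7664)–(0.7831, 1.34987, 1.70843)  len=1.1644
  (v9,v12,v13) [+--] → (0.7831, 1.34987, 1.70843)–(0.7831, 1.13338, 2.0064)  len=0.3683
  (v9,v13,v5) [+--] → (0.7831, 1.13338, 2.0064)–(0.7831, 0.7831, 2.12021)  len=0.3683
  (v26,v0,v30) [--+] → (0.7831, -0.7831, -2.12021)–(0.7831, -1.13338, -2.0064)  len=0.3683
  (v26,v30,v27) [-+-] → (0.7831, -1.13338, -2.0064)–(0.7831, -1.34987, -1.70843)  len=0.3683
  (v27,v30,v31) [-++] → (0.7831, -1.34987, -1.70843)–(0.7831, -2.03424, -0.7664)  len=1.1644
  (v27,v31,v28) [-+-] → (0.7831, -2.03424, -0.7664)–(0.7831, -2.03424, 0.046688)  len=0.8131
  (v28,v31,v32) [-++] → (0.7831, -2.03424, 0.046688)–(0.7831, -2.03424, 0.7664)  len=0.7197
  (v28,v32,v29) [-+-] → (0.7831, -2.03424, 0.7664)–(0.7831, -1.55635, 1.42417)  len=0.8130
  (v29,v32,v33) [-++] → (0.7831, -1.55635, 1.42417)–(0.7831, -1.13338, 2.0064)  len=0.7196
  (v29,v33,v5) [-+-] → (0.7831, -1.13338, 2.0064)–(0.7831, -0.7831, 2.12021)  len=0.3683
  (v30,v0,v1) [+-+] → (0.7831, -0.7831, -2.12021)–(0.7831, 0, -2.22557)  len=0.7902
  (v33,v4,v5) [++-] → (0.7831, 0, 2.22557)–(0.7831, -0.7831, 2.12021)  len=0.7902

Chained into 1 loop(s):
  loop 1: 20 segments, perimeter = 13.8302
Total perimeter = 13.830

loops=1 perimeter=13.830


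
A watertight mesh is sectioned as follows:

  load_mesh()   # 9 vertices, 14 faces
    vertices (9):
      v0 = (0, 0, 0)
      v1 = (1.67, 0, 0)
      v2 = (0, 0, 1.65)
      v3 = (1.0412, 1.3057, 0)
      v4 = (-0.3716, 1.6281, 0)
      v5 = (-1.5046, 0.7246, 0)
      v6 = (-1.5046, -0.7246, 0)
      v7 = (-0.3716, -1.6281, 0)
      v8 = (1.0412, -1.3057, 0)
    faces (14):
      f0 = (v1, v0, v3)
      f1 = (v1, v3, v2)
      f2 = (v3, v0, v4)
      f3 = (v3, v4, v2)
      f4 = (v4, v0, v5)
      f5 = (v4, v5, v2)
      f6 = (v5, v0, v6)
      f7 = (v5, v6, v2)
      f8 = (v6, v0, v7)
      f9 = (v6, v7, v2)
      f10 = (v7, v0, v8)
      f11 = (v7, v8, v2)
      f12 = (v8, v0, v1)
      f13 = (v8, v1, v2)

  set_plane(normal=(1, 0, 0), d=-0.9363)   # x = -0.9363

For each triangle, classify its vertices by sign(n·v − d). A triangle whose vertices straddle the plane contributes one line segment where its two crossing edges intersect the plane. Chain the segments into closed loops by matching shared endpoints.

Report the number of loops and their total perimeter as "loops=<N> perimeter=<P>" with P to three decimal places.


loops=1 perimeter=5.172

Straddling triangles (6 of 14):
  (v4,v0,v5) [++-] → (-0.9363, 0.450913, 0)–(-0.9363, 1.17779, 0)  len=0.7269
  (v4,v5,v2) [+-+] → (-0.9363, 1.17779, 0)–(-0.9363, 0.450913, 0.623219)  len=0.9575
  (v5,v0,v6) [-+-] → (-0.9363, 0.450913, 0)–(-0.9363, -0.450913, 0)  len=0.9018
  (v5,v6,v2) [--+] → (-0.9363, -0.450913, 0.623219)–(-0.9363, 0.450913, 0.623219)  len=0.9018
  (v6,v0,v7) [-++] → (-0.9363, -0.450913, 0)–(-0.9363, -1.17779, 0)  len=0.7269
  (v6,v7,v2) [-++] → (-0.9363, -1.17779, 0)–(-0.9363, -0.450913, 0.623219)  len=0.9575

Chained into 1 loop(s):
  loop 1: 6 segments, perimeter = 5.1723
Total perimeter = 5.172


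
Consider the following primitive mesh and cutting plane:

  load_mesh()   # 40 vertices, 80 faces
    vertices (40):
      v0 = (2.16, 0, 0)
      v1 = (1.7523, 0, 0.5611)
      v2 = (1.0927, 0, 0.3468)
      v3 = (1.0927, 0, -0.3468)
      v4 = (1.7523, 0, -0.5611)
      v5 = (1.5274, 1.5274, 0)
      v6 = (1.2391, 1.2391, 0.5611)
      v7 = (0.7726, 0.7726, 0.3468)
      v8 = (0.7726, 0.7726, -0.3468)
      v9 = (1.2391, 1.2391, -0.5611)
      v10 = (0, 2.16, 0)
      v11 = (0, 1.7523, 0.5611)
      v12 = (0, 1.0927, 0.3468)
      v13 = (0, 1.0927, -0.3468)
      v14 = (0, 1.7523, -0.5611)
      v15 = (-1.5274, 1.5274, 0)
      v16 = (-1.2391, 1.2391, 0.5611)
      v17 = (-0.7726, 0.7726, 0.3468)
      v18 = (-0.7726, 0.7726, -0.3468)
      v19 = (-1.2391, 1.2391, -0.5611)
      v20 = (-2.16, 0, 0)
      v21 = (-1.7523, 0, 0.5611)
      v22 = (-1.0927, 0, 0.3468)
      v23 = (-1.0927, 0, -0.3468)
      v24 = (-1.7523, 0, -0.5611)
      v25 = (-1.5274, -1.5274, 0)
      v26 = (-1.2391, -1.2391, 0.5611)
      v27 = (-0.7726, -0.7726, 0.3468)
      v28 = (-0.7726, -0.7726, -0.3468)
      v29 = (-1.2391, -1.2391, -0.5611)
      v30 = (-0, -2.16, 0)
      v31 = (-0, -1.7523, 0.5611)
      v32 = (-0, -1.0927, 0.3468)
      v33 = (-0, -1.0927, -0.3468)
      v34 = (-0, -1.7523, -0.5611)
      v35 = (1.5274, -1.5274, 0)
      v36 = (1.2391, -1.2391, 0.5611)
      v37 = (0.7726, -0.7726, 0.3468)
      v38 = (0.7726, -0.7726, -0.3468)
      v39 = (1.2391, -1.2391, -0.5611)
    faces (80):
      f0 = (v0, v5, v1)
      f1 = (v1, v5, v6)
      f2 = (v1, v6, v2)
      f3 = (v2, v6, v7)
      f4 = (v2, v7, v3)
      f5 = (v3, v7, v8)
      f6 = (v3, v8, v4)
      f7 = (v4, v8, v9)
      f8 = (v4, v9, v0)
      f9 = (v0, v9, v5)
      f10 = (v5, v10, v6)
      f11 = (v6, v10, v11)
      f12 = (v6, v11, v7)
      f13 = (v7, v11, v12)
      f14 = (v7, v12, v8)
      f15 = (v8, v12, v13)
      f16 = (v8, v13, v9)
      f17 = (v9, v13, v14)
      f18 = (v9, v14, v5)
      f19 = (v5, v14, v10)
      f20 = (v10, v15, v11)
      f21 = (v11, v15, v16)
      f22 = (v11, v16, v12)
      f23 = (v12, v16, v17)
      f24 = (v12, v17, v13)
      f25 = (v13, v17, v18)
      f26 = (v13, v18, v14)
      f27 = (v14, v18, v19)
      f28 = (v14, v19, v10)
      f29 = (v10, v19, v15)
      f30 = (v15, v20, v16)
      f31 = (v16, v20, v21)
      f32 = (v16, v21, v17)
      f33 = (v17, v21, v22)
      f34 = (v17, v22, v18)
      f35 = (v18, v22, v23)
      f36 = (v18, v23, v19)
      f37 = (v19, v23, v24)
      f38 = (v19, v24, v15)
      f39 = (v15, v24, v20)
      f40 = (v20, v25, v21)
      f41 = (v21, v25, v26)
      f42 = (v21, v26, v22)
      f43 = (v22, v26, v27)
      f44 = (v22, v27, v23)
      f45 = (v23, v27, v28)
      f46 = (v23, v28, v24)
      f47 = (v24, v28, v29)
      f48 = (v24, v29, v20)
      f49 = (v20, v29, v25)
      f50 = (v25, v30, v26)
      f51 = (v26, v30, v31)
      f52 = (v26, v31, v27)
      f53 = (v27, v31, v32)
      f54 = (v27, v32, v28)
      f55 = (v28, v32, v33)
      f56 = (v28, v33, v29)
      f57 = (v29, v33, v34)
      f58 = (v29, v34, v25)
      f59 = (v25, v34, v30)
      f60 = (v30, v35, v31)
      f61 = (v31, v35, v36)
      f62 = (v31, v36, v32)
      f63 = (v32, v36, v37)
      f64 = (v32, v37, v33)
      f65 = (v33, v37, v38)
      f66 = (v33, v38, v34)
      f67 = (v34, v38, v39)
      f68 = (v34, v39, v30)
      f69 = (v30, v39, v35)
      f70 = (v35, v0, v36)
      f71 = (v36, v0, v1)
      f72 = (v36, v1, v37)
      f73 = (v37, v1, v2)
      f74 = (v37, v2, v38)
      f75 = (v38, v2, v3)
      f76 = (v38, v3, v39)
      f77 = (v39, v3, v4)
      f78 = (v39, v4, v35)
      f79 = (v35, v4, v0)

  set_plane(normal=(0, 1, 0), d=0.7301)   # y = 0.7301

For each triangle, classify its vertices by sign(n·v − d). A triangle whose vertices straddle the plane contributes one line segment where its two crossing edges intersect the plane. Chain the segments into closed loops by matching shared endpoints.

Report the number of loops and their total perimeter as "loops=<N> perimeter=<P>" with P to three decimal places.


loops=2 perimeter=6.936

Straddling triangles (20 of 80):
  (v0,v5,v1) [-+-] → (1.85762, 0.7301, 0)–(1.6448, 0.7301, 0.292893)  len=0.3620
  (v1,v5,v6) [-++] → (1.6448, 0.7301, 0.292893)–(1.44991, 0.7301, 0.5611)  len=0.3315
  (v1,v6,v2) [-+-] → (1.44991, 0.7301, 0.5611)–(1.17896, 0.7301, 0.473069)  len=0.2849
  (v2,v6,v7) [-++] → (1.17896, 0.7301, 0.473069)–(0.790208, 0.7301, 0.3468)  len=0.4087
  (v2,v7,v3) [-+-] → (0.790208, 0.7301, 0.3468)–(0.790208, 0.7301, 0.308646)  len=0.0382
  (v3,v7,v8) [-++] → (0.790208, 0.7301, 0.308646)–(0.790208, 0.7301, -0.3468)  len=0.6554
  (v3,v8,v4) [-+-] → (0.790208, 0.7301, -0.3468)–(0.826492, 0.7301, -0.358588)  len=0.0382
  (v4,v8,v9) [-++] → (0.826492, 0.7301, -0.358588)–(1.44991, 0.7301, -0.5611)  len=0.6555
  (v4,v9,v0) [-+-] → (1.44991, 0.7301, -0.5611)–(1.61739, 0.7301, -0.33061)  len=0.2849
  (v0,v9,v5) [-++] → (1.61739, 0.7301, -0.33061)–(1.85762, 0.7301, 0)  len=0.4087
  (v15,v20,v16) [+-+] → (-1.85762, 0.7301, 0)–(-1.61739, 0.7301, 0.33061)  len=0.4087
  (v16,v20,v21) [+--] → (-1.61739, 0.7301, 0.33061)–(-1.44991, 0.7301, 0.5611)  len=0.2849
  (v16,v21,v17) [+-+] → (-1.44991, 0.7301, 0.5611)–(-0.826492, 0.7301, 0.358588)  len=0.6555
  (v17,v21,v22) [+--] → (-0.826492, 0.7301, 0.358588)–(-0.790208, 0.7301, 0.3468)  len=0.0382
  (v17,v22,v18) [+-+] → (-0.790208, 0.7301, 0.3468)–(-0.790208, 0.7301, -0.308646)  len=0.6554
  (v18,v22,v23) [+--] → (-0.790208, 0.7301, -0.308646)–(-0.790208, 0.7301, -0.3468)  len=0.0382
  (v18,v23,v19) [+-+] → (-0.790208, 0.7301, -0.3468)–(-1.17896, 0.7301, -0.473069)  len=0.4087
  (v19,v23,v24) [+--] → (-1.17896, 0.7301, -0.473069)–(-1.44991, 0.7301, -0.5611)  len=0.2849
  (v19,v24,v15) [+-+] → (-1.44991, 0.7301, -0.5611)–(-1.6448, 0.7301, -0.292893)  len=0.3315
  (v15,v24,v20) [+--] → (-1.6448, 0.7301, -0.292893)–(-1.85762, 0.7301, 0)  len=0.3620

Chained into 2 loop(s):
  loop 1: 10 segments, perimeter = 3.4680
  loop 2: 10 segments, perimeter = 3.4680
Total perimeter = 6.936


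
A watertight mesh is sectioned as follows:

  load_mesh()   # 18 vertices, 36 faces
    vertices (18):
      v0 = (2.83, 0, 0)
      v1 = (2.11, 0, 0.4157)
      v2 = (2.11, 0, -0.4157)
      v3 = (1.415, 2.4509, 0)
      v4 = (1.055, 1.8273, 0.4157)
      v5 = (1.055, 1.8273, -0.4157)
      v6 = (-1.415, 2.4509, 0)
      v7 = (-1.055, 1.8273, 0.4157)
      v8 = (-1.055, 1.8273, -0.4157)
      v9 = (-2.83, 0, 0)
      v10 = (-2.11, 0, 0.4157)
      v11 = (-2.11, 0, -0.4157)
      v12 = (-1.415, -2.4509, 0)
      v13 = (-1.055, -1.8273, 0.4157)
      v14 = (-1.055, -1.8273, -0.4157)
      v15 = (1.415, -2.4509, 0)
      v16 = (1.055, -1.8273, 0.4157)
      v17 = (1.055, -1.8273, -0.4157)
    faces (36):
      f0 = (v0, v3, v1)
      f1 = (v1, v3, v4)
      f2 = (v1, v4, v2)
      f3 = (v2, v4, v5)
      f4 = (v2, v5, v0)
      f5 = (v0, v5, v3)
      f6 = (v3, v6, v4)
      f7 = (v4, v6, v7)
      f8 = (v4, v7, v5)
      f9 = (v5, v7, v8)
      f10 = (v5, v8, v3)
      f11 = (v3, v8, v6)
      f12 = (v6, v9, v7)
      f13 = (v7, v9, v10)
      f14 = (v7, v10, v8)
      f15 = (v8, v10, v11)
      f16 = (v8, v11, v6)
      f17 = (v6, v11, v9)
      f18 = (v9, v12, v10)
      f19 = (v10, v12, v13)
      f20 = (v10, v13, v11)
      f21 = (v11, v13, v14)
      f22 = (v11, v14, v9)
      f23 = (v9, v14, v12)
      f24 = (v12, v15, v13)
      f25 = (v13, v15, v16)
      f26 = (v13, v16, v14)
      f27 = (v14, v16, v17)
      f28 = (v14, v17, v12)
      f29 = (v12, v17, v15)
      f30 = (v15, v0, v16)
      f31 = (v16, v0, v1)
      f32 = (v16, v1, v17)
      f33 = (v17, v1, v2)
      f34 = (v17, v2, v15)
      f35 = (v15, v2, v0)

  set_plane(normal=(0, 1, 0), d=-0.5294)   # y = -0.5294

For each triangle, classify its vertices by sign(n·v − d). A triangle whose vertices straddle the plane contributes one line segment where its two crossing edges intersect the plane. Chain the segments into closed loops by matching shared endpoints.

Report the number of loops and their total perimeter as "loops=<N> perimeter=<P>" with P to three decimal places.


Straddling triangles (12 of 36):
  (v9,v12,v10) [+-+] → (-2.52436, -0.5294, 0)–(-1.95988, -0.5294, 0.325908)  len=0.6518
  (v10,v12,v13) [+--] → (-1.95988, -0.5294, 0.325908)–(-1.80435, -0.5294, 0.4157)  len=0.1796
  (v10,v13,v11) [+-+] → (-1.80435, -0.5294, 0.4157)–(-1.80435, -0.5294, -0.174829)  len=0.5905
  (v11,v13,v14) [+--] → (-1.80435, -0.5294, -0.174829)–(-1.80435, -0.5294, -0.4157)  len=0.2409
  (v11,v14,v9) [+-+] → (-1.80435, -0.5294, -0.4157)–(-2.31575, -0.5294, -0.120435)  len=0.5905
  (v9,v14,v12) [+--] → (-2.31575, -0.5294, -0.120435)–(-2.52436, -0.5294, 0)  len=0.2409
  (v15,v0,v16) [-+-] → (2.52436, -0.5294, 0)–(2.31575, -0.5294, 0.120435)  len=0.2409
  (v16,v0,v1) [-++] → (2.31575, -0.5294, 0.120435)–(1.80435, -0.5294, 0.4157)  len=0.5905
  (v16,v1,v17) [-+-] → (1.80435, -0.5294, 0.4157)–(1.80435, -0.5294, 0.174829)  len=0.2409
  (v17,v1,v2) [-++] → (1.80435, -0.5294, 0.174829)–(1.80435, -0.5294, -0.4157)  len=0.5905
  (v17,v2,v15) [-+-] → (1.80435, -0.5294, -0.4157)–(1.95988, -0.5294, -0.325908)  len=0.1796
  (v15,v2,v0) [-++] → (1.95988, -0.5294, -0.325908)–(2.52436, -0.5294, 0)  len=0.6518

Chained into 2 loop(s):
  loop 1: 6 segments, perimeter = 2.4942
  loop 2: 6 segments, perimeter = 2.4942
Total perimeter = 4.988

loops=2 perimeter=4.988


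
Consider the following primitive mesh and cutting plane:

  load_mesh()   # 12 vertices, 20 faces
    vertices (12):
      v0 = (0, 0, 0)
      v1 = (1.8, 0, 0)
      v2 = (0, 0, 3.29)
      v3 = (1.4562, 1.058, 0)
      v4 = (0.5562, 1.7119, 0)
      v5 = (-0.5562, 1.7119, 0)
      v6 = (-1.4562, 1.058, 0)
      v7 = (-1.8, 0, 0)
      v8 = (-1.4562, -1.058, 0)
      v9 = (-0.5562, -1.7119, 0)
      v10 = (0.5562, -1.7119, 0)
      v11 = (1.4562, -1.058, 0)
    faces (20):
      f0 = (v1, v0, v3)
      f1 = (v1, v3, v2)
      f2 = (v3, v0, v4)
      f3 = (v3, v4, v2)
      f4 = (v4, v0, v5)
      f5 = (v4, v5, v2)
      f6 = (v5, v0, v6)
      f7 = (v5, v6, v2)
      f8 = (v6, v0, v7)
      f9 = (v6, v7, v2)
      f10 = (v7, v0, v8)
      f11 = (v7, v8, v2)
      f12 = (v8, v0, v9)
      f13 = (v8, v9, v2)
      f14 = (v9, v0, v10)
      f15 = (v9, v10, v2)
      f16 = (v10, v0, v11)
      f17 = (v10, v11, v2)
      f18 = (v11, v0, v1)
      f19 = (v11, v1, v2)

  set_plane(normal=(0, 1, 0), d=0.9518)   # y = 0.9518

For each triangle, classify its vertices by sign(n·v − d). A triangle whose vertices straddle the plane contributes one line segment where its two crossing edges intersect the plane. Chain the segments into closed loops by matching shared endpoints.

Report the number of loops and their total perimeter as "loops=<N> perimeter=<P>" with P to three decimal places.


Straddling triangles (10 of 20):
  (v1,v0,v3) [--+] → (1.31003, 0.9518, 0)–(1.49071, 0.9518, 0)  len=0.1807
  (v1,v3,v2) [-+-] → (1.49071, 0.9518, 0)–(1.31003, 0.9518, 0.330244)  len=0.3764
  (v3,v0,v4) [+-+] → (1.31003, 0.9518, 0)–(0.309242, 0.9518, 0)  len=1.0008
  (v3,v4,v2) [++-] → (0.309242, 0.9518, 1.46079)–(1.31003, 0.9518, 0.330244)  len=1.5099
  (v4,v0,v5) [+-+] → (0.309242, 0.9518, 0)–(-0.309242, 0.9518, 0)  len=0.6185
  (v4,v5,v2) [++-] → (-0.309242, 0.9518, 1.46079)–(0.309242, 0.9518, 1.46079)  len=0.6185
  (v5,v0,v6) [+-+] → (-0.309242, 0.9518, 0)–(-1.31003, 0.9518, 0)  len=1.0008
  (v5,v6,v2) [++-] → (-1.31003, 0.9518, 0.330244)–(-0.309242, 0.9518, 1.46079)  len=1.5099
  (v6,v0,v7) [+--] → (-1.31003, 0.9518, 0)–(-1.49071, 0.9518, 0)  len=0.1807
  (v6,v7,v2) [+--] → (-1.49071, 0.9518, 0)–(-1.31003, 0.9518, 0.330244)  len=0.3764

Chained into 1 loop(s):
  loop 1: 10 segments, perimeter = 7.3725
Total perimeter = 7.373

loops=1 perimeter=7.373
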